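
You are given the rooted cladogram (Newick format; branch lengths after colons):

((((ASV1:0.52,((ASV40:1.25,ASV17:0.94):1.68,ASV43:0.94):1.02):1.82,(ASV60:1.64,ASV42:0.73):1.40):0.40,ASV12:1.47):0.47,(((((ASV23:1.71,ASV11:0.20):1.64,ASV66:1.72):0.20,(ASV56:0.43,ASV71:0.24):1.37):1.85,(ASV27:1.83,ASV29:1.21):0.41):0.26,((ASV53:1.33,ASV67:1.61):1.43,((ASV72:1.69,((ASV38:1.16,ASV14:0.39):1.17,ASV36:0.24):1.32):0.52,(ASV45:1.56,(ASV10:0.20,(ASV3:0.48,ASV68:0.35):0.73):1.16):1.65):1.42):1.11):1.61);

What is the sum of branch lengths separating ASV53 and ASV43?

The path runs ASV53 → … → MRCA → … → ASV43; the MRCA is the root of the tree.
Branch lengths along that path: 1.33 + 1.43 + 1.11 + 1.61 + 0.47 + 0.40 + 1.82 + 1.02 + 0.94 = 10.13.

10.13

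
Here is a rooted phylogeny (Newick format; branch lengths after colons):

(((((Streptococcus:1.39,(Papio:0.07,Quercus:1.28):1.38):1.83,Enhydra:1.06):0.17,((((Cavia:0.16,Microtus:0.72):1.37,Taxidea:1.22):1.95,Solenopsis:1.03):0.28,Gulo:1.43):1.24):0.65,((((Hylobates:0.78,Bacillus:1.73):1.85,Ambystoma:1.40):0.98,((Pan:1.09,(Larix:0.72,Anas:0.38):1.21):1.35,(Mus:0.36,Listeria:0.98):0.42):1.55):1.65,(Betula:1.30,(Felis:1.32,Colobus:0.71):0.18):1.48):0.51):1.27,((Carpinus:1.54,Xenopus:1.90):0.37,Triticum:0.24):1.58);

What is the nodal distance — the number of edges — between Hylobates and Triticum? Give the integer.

The MRCA of Hylobates and Triticum is the root of the tree.
From Hylobates up to that node: 6 branches. From Triticum up to the same node: 2 branches. Total: 6 + 2 = 8.

8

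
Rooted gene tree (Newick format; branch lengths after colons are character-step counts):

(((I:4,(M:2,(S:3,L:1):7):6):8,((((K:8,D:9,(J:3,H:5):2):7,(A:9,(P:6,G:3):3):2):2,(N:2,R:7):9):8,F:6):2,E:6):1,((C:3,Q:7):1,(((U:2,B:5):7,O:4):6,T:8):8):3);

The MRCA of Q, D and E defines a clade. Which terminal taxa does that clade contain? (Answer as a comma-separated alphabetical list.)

Tracing Q: it sits inside (C,Q).
Tracing D: it sits inside (K,D,(J,H)).
Tracing E: it sits inside ((I,(M,(S,L))),((((K,D,(J,H)),(A,(P,G))),(N,R)),F),E).
The smallest clade enclosing all 3 is the whole tree (their MRCA is the root), so the answer is all 21 tips in alphabetical order.

A, B, C, D, E, F, G, H, I, J, K, L, M, N, O, P, Q, R, S, T, U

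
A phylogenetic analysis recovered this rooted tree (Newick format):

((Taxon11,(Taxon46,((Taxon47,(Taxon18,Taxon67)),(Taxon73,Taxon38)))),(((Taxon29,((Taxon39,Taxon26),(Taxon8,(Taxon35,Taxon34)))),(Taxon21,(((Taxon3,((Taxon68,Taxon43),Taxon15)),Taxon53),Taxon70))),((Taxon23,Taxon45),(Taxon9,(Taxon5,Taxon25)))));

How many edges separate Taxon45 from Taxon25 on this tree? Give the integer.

The MRCA of Taxon45 and Taxon25 is the node subtending ((Taxon23,Taxon45),(Taxon9,(Taxon5,Taxon25))).
From Taxon45 up to that node: 2 branches. From Taxon25 up to the same node: 3 branches. Total: 2 + 3 = 5.

5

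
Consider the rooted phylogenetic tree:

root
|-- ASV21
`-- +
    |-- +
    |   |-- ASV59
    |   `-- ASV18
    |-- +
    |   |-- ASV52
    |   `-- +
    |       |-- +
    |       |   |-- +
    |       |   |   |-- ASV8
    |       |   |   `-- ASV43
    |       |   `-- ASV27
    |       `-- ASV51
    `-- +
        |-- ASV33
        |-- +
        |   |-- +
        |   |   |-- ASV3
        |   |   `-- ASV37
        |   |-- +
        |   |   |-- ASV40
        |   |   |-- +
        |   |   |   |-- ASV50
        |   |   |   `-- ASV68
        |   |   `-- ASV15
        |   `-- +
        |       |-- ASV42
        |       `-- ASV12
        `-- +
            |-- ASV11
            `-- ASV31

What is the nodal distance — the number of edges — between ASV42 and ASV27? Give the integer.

8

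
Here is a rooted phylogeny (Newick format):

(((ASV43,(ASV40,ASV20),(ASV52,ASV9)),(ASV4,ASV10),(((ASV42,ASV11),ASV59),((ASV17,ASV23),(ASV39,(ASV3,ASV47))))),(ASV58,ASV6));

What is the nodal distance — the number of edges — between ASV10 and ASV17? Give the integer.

The MRCA of ASV10 and ASV17 is the node subtending ((ASV43,(ASV40,ASV20),(ASV52,ASV9)),(ASV4,ASV10),(((ASV42,ASV11),ASV59),((ASV17,ASV23),(ASV39,(ASV3,ASV47))))).
From ASV10 up to that node: 2 branches. From ASV17 up to the same node: 4 branches. Total: 2 + 4 = 6.

6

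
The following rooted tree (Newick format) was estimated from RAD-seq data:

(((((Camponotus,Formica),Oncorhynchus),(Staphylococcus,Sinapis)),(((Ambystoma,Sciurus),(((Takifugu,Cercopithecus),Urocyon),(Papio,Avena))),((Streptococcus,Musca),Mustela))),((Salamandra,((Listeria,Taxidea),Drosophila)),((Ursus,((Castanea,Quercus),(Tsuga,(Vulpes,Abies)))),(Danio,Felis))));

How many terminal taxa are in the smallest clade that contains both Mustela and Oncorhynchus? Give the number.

The MRCA of Mustela and Oncorhynchus is the node subtending ((((Camponotus,Formica),Oncorhynchus),(Staphylococcus,Sinapis)),(((Ambystoma,Sciurus),(((Takifugu,Cercopithecus),Urocyon),(Papio,Avena))),((Streptococcus,Musca),Mustela))).
That clade contains 15 terminal taxa: Ambystoma, Avena, Camponotus, Cercopithecus, Formica, Musca, Mustela, Oncorhynchus, Papio, Sciurus, Sinapis, Staphylococcus, Streptococcus, Takifugu, Urocyon.

15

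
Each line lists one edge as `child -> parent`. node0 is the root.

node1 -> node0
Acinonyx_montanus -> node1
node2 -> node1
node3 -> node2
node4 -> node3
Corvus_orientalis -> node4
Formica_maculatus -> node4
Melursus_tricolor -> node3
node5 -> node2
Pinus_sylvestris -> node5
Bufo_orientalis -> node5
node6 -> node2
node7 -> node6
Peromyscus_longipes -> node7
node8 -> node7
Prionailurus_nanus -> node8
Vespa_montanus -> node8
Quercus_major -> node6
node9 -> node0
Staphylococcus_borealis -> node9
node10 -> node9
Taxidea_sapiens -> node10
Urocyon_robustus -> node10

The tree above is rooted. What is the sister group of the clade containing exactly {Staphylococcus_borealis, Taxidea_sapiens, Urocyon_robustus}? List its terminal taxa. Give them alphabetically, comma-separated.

Acinonyx_montanus, Bufo_orientalis, Corvus_orientalis, Formica_maculatus, Melursus_tricolor, Peromyscus_longipes, Pinus_sylvestris, Prionailurus_nanus, Quercus_major, Vespa_montanus

The clade containing exactly {Staphylococcus_borealis, Taxidea_sapiens, Urocyon_robustus} attaches directly to the root of the tree.
The other lineage descending from that same node — the sister group — is (Acinonyx_montanus,(((Corvus_orientalis,Formica_maculatus),Melursus_tricolor),(Pinus_sylvestris,Bufo_orientalis),((Peromyscus_longipes,(Prionailurus_nanus,Vespa_montanus)),Quercus_major))); its 10 tips in alphabetical order are the answer.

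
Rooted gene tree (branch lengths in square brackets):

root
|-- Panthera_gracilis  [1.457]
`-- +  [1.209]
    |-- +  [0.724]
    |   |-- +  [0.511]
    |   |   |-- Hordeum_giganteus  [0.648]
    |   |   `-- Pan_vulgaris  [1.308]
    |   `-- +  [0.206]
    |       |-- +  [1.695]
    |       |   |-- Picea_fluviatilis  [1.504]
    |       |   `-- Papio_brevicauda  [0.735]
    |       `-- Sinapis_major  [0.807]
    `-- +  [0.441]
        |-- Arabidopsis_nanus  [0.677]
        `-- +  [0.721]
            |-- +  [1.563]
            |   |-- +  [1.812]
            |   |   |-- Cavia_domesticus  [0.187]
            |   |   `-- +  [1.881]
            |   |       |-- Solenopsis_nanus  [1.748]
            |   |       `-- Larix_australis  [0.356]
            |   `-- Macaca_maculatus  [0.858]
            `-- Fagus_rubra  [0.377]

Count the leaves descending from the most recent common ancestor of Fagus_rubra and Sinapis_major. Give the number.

11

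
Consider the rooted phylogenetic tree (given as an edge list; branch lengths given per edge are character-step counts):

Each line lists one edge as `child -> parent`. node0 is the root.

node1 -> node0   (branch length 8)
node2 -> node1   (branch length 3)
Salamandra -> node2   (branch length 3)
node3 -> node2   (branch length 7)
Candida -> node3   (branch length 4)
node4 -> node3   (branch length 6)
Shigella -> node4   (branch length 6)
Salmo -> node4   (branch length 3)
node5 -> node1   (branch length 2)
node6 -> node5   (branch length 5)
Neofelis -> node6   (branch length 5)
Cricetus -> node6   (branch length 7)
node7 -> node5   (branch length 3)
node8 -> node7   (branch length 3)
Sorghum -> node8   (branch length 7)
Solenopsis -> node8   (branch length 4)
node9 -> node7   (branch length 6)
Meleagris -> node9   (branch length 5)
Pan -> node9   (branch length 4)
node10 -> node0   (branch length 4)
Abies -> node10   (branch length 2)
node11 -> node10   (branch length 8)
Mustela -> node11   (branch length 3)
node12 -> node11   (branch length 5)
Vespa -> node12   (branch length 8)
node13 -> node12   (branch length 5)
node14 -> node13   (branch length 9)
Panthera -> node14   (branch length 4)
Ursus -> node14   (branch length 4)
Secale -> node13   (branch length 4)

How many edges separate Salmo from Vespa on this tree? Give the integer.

9

The MRCA of Salmo and Vespa is the root of the tree.
From Salmo up to that node: 5 branches. From Vespa up to the same node: 4 branches. Total: 5 + 4 = 9.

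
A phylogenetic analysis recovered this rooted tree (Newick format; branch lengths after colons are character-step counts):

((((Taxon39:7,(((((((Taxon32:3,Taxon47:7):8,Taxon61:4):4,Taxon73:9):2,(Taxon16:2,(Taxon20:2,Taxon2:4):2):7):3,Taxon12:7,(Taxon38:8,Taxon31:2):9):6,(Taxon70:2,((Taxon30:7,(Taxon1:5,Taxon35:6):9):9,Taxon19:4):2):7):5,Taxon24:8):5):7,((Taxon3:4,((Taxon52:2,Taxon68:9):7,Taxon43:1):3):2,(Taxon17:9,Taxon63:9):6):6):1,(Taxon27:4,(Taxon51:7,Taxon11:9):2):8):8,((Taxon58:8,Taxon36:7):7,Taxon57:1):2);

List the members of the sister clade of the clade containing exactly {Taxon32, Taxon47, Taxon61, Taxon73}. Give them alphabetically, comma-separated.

The clade containing exactly {Taxon32, Taxon47, Taxon61, Taxon73} attaches to the tree at the node subtending ((((Taxon32,Taxon47),Taxon61),Taxon73),(Taxon16,(Taxon20,Taxon2))).
The other lineage descending from that same node — the sister group — is (Taxon16,(Taxon20,Taxon2)); its 3 tips in alphabetical order are the answer.

Taxon16, Taxon2, Taxon20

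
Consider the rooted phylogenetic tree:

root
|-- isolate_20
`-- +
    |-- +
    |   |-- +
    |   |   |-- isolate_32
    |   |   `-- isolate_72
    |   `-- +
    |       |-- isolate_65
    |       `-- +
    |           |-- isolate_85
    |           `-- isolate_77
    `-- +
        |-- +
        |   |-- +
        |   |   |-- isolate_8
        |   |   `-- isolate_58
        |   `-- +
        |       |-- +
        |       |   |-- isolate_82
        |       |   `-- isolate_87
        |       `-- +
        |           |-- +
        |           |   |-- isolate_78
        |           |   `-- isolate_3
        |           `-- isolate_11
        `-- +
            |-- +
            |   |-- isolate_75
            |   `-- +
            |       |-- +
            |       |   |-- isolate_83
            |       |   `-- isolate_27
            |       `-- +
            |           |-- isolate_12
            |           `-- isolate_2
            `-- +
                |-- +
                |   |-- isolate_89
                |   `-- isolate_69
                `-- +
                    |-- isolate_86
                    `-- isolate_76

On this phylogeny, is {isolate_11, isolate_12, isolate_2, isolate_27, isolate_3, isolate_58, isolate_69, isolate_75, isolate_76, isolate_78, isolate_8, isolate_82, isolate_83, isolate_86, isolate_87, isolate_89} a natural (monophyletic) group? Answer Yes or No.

The most recent common ancestor of these taxa subtends (((isolate_8,isolate_58),((isolate_82,isolate_87),((isolate_78,isolate_3),isolate_11))),((isolate_75,((isolate_83,isolate_27),(isolate_12,isolate_2))),((isolate_89,isolate_69),(isolate_86,isolate_76)))).
That clade has exactly 16 tips — every listed taxon and nothing else — so the group is monophyletic.

Yes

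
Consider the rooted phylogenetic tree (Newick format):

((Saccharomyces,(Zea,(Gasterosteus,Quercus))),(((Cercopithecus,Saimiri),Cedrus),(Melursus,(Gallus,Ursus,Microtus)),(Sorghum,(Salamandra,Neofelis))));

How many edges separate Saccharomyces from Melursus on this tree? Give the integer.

5

The MRCA of Saccharomyces and Melursus is the root of the tree.
From Saccharomyces up to that node: 2 branches. From Melursus up to the same node: 3 branches. Total: 2 + 3 = 5.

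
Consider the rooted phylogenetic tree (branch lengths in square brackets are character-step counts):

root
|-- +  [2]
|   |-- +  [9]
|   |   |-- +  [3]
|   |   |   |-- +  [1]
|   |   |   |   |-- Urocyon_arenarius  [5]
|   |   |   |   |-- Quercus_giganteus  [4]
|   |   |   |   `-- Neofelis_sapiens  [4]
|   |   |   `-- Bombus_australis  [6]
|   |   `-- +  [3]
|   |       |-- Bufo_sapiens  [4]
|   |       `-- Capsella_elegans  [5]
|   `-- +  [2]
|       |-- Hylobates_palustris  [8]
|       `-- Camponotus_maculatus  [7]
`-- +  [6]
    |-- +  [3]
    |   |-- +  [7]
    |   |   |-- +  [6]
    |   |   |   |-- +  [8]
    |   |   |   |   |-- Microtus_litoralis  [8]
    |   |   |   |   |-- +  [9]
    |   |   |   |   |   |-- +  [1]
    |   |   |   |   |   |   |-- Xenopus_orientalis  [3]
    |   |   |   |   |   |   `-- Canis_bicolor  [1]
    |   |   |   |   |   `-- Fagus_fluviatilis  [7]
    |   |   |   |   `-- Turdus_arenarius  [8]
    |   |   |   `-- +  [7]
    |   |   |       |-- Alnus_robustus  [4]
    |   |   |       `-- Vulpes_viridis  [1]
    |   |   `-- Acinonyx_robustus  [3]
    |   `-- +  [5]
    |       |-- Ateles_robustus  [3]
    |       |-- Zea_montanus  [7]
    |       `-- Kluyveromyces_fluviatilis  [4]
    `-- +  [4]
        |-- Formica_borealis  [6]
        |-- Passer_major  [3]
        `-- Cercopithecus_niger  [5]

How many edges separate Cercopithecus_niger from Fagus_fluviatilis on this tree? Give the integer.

The MRCA of Cercopithecus_niger and Fagus_fluviatilis is the node subtending (((((Microtus_litoralis,((Xenopus_orientalis,Canis_bicolor),Fagus_fluviatilis),Turdus_arenarius),(Alnus_robustus,Vulpes_viridis)),Acinonyx_robustus),(Ateles_robustus,Zea_montanus,Kluyveromyces_fluviatilis)),(Formica_borealis,Passer_major,Cercopithecus_niger)).
From Cercopithecus_niger up to that node: 2 branches. From Fagus_fluviatilis up to the same node: 6 branches. Total: 2 + 6 = 8.

8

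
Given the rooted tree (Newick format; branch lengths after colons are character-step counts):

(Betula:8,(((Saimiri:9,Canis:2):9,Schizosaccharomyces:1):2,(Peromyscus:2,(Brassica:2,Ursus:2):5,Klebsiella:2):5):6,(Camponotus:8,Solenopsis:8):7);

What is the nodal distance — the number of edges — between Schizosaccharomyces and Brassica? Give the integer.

5

The MRCA of Schizosaccharomyces and Brassica is the node subtending (((Saimiri,Canis),Schizosaccharomyces),(Peromyscus,(Brassica,Ursus),Klebsiella)).
From Schizosaccharomyces up to that node: 2 branches. From Brassica up to the same node: 3 branches. Total: 2 + 3 = 5.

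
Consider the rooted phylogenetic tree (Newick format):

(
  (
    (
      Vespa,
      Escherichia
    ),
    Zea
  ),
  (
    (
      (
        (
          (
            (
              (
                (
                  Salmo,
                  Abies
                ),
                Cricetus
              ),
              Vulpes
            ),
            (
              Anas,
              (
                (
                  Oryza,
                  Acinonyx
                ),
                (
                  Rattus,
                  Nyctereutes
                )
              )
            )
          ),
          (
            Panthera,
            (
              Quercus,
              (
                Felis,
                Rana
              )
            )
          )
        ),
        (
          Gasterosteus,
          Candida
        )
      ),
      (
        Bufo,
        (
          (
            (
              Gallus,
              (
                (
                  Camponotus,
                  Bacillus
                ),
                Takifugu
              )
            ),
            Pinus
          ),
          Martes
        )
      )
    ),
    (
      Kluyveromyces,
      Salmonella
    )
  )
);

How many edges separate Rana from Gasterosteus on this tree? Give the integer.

7

The MRCA of Rana and Gasterosteus is the node subtending ((((((Salmo,Abies),Cricetus),Vulpes),(Anas,((Oryza,Acinonyx),(Rattus,Nyctereutes)))),(Panthera,(Quercus,(Felis,Rana)))),(Gasterosteus,Candida)).
From Rana up to that node: 5 branches. From Gasterosteus up to the same node: 2 branches. Total: 5 + 2 = 7.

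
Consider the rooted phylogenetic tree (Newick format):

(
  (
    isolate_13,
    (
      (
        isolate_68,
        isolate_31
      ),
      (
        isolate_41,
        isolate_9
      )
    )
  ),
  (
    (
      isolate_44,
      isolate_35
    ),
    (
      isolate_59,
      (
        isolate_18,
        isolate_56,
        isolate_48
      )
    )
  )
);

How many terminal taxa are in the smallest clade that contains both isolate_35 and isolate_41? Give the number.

11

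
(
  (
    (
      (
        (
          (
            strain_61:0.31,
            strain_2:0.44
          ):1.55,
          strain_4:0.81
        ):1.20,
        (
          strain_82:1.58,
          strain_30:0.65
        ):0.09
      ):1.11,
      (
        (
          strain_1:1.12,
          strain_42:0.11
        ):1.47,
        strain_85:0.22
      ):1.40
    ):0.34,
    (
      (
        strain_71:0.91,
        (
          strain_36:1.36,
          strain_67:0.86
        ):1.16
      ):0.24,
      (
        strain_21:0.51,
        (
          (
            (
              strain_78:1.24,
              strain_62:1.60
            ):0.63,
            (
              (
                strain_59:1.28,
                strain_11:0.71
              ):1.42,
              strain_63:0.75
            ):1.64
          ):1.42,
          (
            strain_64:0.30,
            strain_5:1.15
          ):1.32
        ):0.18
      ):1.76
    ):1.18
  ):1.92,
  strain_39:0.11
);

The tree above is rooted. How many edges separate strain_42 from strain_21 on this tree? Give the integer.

7

The MRCA of strain_42 and strain_21 is the node subtending (((((strain_61,strain_2),strain_4),(strain_82,strain_30)),((strain_1,strain_42),strain_85)),((strain_71,(strain_36,strain_67)),(strain_21,(((strain_78,strain_62),((strain_59,strain_11),strain_63)),(strain_64,strain_5))))).
From strain_42 up to that node: 4 branches. From strain_21 up to the same node: 3 branches. Total: 4 + 3 = 7.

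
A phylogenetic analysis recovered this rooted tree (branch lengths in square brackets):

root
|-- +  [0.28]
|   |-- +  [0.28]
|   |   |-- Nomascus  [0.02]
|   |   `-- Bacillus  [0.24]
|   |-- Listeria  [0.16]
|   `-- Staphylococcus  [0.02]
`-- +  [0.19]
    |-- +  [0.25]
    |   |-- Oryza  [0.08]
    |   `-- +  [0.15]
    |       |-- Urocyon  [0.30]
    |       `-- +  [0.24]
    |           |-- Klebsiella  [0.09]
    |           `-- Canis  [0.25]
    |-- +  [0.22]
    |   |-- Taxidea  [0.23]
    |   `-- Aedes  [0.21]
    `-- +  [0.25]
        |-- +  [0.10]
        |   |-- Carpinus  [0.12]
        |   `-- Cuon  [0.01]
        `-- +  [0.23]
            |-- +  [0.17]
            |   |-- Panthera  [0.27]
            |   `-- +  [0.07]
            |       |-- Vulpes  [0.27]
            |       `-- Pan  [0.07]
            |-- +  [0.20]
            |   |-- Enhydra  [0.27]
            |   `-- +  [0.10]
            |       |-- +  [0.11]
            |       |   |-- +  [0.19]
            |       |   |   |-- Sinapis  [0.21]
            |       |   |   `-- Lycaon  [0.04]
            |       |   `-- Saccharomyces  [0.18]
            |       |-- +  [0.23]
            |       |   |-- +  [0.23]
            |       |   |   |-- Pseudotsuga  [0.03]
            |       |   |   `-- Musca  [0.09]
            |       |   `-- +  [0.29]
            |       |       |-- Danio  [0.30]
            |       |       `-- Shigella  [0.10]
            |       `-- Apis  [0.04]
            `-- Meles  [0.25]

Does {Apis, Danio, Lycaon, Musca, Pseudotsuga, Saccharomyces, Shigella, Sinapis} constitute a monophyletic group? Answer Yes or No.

Yes

The most recent common ancestor of these taxa subtends (((Sinapis,Lycaon),Saccharomyces),((Pseudotsuga,Musca),(Danio,Shigella)),Apis).
That clade has exactly 8 tips — every listed taxon and nothing else — so the group is monophyletic.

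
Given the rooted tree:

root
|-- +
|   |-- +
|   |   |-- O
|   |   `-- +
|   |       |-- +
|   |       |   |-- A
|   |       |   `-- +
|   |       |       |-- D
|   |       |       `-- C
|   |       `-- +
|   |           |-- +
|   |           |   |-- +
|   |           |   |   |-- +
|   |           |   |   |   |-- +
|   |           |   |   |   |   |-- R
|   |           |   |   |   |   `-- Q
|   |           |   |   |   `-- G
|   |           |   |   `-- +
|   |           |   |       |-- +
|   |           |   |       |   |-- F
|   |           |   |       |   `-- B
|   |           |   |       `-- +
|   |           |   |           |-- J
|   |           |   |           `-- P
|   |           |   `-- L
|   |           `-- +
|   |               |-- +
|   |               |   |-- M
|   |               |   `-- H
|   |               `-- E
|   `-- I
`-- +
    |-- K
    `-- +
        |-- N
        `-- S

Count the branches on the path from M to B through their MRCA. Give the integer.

8

The MRCA of M and B is the node subtending (((((R,Q),G),((F,B),(J,P))),L),((M,H),E)).
From M up to that node: 3 branches. From B up to the same node: 5 branches. Total: 3 + 5 = 8.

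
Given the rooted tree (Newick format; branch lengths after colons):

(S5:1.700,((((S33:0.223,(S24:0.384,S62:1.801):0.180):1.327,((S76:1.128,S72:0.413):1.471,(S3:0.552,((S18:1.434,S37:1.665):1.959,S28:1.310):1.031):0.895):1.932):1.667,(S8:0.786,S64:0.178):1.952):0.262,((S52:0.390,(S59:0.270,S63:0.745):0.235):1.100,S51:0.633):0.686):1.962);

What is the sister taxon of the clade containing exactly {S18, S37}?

S28

The clade containing exactly {S18, S37} attaches to the tree at the node subtending ((S18,S37),S28).
The other lineage descending from that same node — the sister group — is the single tip S28.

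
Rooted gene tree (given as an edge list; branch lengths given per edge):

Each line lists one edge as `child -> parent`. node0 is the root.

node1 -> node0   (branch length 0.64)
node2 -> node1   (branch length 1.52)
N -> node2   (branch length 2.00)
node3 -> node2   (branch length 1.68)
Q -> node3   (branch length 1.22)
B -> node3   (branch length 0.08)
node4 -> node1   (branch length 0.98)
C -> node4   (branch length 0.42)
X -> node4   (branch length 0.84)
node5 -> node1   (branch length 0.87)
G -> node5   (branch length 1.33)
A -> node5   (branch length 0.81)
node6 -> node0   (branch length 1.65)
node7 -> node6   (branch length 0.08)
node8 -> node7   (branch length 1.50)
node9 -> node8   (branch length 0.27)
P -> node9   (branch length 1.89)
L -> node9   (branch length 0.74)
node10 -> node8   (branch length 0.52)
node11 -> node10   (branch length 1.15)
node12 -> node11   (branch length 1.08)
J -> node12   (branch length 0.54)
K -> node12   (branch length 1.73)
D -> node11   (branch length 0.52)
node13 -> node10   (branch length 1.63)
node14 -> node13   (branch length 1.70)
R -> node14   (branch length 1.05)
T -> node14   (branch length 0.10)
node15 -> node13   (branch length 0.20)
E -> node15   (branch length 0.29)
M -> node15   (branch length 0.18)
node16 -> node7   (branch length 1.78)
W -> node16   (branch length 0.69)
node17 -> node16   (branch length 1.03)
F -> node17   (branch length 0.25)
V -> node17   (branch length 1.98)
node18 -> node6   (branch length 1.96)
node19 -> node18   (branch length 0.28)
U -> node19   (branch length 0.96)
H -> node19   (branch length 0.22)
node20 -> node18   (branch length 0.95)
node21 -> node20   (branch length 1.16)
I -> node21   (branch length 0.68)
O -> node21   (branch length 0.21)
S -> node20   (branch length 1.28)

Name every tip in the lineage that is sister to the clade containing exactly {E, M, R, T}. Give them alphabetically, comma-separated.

The clade containing exactly {E, M, R, T} attaches to the tree at the node subtending (((J,K),D),((R,T),(E,M))).
The other lineage descending from that same node — the sister group — is ((J,K),D); its 3 tips in alphabetical order are the answer.

D, J, K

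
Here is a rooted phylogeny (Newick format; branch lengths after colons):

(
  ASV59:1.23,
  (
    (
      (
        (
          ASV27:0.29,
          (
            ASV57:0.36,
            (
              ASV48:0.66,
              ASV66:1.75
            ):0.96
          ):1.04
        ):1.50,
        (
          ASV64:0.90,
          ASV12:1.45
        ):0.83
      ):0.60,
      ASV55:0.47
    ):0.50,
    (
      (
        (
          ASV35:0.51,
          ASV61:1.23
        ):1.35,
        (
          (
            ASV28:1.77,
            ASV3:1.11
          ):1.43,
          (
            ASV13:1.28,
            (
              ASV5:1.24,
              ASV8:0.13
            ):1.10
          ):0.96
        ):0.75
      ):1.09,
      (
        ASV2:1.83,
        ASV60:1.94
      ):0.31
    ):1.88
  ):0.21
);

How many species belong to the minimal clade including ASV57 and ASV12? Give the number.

6

The MRCA of ASV57 and ASV12 is the node subtending ((ASV27,(ASV57,(ASV48,ASV66))),(ASV64,ASV12)).
That clade contains 6 terminal taxa: ASV12, ASV27, ASV48, ASV57, ASV64, ASV66.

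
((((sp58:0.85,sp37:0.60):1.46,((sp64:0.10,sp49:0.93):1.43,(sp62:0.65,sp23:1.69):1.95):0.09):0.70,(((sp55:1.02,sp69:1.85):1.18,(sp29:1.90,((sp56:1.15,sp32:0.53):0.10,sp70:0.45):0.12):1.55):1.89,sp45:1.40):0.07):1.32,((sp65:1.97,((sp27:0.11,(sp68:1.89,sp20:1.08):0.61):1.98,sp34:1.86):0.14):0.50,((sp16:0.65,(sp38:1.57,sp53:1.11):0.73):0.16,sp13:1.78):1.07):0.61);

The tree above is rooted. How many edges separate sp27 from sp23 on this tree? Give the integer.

The MRCA of sp27 and sp23 is the root of the tree.
From sp27 up to that node: 5 branches. From sp23 up to the same node: 5 branches. Total: 5 + 5 = 10.

10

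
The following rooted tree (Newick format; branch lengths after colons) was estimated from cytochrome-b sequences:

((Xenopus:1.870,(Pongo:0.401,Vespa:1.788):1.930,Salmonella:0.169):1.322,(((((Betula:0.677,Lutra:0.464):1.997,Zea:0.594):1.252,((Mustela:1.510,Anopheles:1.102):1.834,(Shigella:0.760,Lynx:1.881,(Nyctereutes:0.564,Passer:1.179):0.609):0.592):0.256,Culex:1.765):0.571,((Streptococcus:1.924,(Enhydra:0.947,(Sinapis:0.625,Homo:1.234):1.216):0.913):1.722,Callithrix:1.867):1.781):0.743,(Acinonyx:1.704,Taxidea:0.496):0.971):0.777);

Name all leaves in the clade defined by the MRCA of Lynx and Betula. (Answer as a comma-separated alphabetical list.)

Tracing Lynx: it sits inside (Shigella,Lynx,(Nyctereutes,Passer)).
Tracing Betula: it sits inside (Betula,Lutra).
The smallest clade enclosing both is (((Betula,Lutra),Zea),((Mustela,Anopheles),(Shigella,Lynx,(Nyctereutes,Passer))),Culex); the answer is its 10 terminal taxa in alphabetical order.

Anopheles, Betula, Culex, Lutra, Lynx, Mustela, Nyctereutes, Passer, Shigella, Zea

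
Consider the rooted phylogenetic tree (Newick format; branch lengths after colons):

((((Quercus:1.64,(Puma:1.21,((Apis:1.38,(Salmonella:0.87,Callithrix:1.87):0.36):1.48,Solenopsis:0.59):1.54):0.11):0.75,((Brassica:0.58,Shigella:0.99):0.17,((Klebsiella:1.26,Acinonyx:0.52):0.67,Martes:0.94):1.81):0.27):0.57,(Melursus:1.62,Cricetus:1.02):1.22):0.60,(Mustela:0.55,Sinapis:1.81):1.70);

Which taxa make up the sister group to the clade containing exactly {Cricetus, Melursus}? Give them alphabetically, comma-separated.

The clade containing exactly {Cricetus, Melursus} attaches to the tree at the node subtending (((Quercus,(Puma,((Apis,(Salmonella,Callithrix)),Solenopsis))),((Brassica,Shigella),((Klebsiella,Acinonyx),Martes))),(Melursus,Cricetus)).
The other lineage descending from that same node — the sister group — is ((Quercus,(Puma,((Apis,(Salmonella,Callithrix)),Solenopsis))),((Brassica,Shigella),((Klebsiella,Acinonyx),Martes))); its 11 tips in alphabetical order are the answer.

Acinonyx, Apis, Brassica, Callithrix, Klebsiella, Martes, Puma, Quercus, Salmonella, Shigella, Solenopsis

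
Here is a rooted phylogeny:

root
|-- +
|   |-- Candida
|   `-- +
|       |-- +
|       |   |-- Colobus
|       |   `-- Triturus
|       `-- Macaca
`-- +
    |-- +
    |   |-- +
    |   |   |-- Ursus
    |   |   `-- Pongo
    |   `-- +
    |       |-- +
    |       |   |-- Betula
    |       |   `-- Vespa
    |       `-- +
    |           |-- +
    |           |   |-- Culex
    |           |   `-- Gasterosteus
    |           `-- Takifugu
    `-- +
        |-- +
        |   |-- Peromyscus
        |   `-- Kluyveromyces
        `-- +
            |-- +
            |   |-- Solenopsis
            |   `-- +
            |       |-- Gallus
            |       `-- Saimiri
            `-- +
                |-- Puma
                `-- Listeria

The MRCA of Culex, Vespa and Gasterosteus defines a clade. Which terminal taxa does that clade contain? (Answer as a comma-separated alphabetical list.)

Tracing Culex: it sits inside (Culex,Gasterosteus).
Tracing Vespa: it sits inside (Betula,Vespa).
Tracing Gasterosteus: it sits inside (Culex,Gasterosteus).
The smallest clade enclosing all 3 is ((Betula,Vespa),((Culex,Gasterosteus),Takifugu)); the answer is its 5 terminal taxa in alphabetical order.

Betula, Culex, Gasterosteus, Takifugu, Vespa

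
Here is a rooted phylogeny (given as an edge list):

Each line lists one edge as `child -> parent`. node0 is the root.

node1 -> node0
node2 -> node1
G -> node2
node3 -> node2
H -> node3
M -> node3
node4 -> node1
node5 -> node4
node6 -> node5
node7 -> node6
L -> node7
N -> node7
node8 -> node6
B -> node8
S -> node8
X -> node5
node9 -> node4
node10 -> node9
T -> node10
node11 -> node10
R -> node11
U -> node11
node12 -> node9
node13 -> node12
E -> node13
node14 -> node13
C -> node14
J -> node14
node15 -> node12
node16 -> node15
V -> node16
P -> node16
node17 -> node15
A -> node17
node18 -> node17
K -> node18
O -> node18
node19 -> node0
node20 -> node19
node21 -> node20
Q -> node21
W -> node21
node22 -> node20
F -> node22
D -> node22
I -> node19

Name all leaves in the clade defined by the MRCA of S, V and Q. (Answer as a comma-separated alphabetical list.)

A, B, C, D, E, F, G, H, I, J, K, L, M, N, O, P, Q, R, S, T, U, V, W, X

Tracing S: it sits inside (B,S).
Tracing V: it sits inside (V,P).
Tracing Q: it sits inside (Q,W).
The smallest clade enclosing all 3 is the whole tree (their MRCA is the root), so the answer is all 24 tips in alphabetical order.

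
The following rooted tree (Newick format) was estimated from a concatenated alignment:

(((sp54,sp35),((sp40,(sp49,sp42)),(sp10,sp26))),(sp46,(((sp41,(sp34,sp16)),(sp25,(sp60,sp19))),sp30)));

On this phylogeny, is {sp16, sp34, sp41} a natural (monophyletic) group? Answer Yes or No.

The most recent common ancestor of these taxa subtends (sp41,(sp34,sp16)).
That clade has exactly 3 tips — every listed taxon and nothing else — so the group is monophyletic.

Yes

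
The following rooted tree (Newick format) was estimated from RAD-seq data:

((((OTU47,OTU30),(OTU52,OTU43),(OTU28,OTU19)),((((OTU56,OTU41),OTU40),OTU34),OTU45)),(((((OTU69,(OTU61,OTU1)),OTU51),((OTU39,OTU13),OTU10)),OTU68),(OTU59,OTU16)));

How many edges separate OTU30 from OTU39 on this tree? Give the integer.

The MRCA of OTU30 and OTU39 is the root of the tree.
From OTU30 up to that node: 4 branches. From OTU39 up to the same node: 6 branches. Total: 4 + 6 = 10.

10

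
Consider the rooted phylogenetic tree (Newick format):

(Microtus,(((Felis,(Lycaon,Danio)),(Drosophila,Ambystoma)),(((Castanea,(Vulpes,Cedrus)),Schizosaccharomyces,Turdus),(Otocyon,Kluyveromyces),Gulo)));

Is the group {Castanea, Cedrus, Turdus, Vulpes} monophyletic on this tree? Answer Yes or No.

The MRCA of the listed taxa subtends ((Castanea,(Vulpes,Cedrus)),Schizosaccharomyces,Turdus).
That clade also contains Schizosaccharomyces, which is not in the proposed group, so the group is not monophyletic.

No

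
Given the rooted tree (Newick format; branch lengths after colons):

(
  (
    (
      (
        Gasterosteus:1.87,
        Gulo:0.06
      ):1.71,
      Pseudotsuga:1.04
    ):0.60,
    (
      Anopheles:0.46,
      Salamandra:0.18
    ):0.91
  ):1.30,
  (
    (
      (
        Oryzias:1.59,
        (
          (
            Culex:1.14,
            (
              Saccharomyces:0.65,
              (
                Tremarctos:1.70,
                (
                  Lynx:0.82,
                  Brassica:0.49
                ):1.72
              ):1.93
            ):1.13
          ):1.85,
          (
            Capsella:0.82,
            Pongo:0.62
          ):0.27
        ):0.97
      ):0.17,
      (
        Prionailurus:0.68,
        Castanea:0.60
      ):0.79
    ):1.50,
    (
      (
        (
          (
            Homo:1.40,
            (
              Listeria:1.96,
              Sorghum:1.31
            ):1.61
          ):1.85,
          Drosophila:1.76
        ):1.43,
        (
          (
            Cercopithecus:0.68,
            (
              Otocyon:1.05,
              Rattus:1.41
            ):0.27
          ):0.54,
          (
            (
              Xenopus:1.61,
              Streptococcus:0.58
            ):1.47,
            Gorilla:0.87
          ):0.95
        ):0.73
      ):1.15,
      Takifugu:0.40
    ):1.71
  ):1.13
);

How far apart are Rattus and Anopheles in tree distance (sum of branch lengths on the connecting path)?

9.61

The path runs Rattus → … → MRCA → … → Anopheles; the MRCA is the root of the tree.
Branch lengths along that path: 1.41 + 0.27 + 0.54 + 0.73 + 1.15 + 1.71 + 1.13 + 1.30 + 0.91 + 0.46 = 9.61.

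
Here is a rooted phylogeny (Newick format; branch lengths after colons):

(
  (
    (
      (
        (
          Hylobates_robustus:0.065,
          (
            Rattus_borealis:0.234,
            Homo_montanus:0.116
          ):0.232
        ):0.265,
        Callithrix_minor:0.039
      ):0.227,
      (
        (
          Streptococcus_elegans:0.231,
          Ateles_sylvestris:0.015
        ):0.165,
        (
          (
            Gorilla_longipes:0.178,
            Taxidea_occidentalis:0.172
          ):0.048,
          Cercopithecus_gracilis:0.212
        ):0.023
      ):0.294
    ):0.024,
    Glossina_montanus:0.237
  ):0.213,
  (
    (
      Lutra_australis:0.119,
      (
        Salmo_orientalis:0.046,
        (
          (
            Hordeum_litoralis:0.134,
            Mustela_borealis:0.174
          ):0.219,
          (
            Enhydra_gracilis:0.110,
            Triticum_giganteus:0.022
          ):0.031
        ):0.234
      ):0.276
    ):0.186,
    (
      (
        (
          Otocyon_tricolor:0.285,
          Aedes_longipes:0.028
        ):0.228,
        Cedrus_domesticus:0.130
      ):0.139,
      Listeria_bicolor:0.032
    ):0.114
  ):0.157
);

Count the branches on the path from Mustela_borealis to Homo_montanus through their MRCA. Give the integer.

The MRCA of Mustela_borealis and Homo_montanus is the root of the tree.
From Mustela_borealis up to that node: 6 branches. From Homo_montanus up to the same node: 6 branches. Total: 6 + 6 = 12.

12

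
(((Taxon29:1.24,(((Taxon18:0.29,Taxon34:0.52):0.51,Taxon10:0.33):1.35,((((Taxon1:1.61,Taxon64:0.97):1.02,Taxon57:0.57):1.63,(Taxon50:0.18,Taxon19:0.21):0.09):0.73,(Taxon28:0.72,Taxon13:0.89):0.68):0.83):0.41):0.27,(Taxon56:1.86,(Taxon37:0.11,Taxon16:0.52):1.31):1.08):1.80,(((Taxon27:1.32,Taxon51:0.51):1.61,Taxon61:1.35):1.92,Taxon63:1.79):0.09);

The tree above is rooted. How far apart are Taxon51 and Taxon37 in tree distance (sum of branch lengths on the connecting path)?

8.43

The path runs Taxon51 → … → MRCA → … → Taxon37; the MRCA is the root of the tree.
Branch lengths along that path: 0.51 + 1.61 + 1.92 + 0.09 + 1.80 + 1.08 + 1.31 + 0.11 = 8.43.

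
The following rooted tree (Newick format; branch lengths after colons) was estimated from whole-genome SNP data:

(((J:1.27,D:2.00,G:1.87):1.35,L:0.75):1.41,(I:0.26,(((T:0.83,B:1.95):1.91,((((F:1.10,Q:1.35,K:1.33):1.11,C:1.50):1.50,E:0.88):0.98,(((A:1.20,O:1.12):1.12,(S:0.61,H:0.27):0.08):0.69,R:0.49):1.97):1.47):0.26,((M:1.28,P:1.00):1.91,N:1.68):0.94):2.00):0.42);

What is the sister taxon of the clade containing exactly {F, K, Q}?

C

The clade containing exactly {F, K, Q} attaches to the tree at the node subtending ((F,Q,K),C).
The other lineage descending from that same node — the sister group — is the single tip C.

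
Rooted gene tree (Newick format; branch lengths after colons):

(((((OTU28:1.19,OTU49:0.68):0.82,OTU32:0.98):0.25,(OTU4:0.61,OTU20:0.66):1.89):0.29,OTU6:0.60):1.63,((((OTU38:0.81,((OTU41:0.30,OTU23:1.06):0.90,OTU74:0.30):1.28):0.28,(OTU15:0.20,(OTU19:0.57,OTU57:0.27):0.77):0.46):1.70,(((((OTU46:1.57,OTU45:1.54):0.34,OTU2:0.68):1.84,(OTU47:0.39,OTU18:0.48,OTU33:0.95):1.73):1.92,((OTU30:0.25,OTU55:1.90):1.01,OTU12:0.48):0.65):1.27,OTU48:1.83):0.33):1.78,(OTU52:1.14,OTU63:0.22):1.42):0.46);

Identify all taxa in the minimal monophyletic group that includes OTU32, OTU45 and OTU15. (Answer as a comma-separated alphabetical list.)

OTU12, OTU15, OTU18, OTU19, OTU2, OTU20, OTU23, OTU28, OTU30, OTU32, OTU33, OTU38, OTU4, OTU41, OTU45, OTU46, OTU47, OTU48, OTU49, OTU52, OTU55, OTU57, OTU6, OTU63, OTU74

Tracing OTU32: it sits inside ((OTU28,OTU49),OTU32).
Tracing OTU45: it sits inside (OTU46,OTU45).
Tracing OTU15: it sits inside (OTU15,(OTU19,OTU57)).
The smallest clade enclosing all 3 is the whole tree (their MRCA is the root), so the answer is all 25 tips in alphabetical order.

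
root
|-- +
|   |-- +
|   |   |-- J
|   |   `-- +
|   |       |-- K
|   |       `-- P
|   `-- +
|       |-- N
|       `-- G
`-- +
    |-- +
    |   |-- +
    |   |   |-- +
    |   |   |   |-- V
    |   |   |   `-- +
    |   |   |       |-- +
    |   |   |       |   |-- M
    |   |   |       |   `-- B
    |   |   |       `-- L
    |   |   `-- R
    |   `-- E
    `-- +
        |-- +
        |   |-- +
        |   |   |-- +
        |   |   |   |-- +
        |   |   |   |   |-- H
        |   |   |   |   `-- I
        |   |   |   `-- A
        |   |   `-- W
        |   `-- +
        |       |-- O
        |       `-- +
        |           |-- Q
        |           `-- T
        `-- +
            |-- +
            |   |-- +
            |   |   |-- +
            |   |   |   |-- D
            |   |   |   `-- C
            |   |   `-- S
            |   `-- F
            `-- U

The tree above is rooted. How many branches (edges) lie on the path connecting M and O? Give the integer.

10

The MRCA of M and O is the node subtending ((((V,((M,B),L)),R),E),(((((H,I),A),W),(O,(Q,T))),((((D,C),S),F),U))).
From M up to that node: 6 branches. From O up to the same node: 4 branches. Total: 6 + 4 = 10.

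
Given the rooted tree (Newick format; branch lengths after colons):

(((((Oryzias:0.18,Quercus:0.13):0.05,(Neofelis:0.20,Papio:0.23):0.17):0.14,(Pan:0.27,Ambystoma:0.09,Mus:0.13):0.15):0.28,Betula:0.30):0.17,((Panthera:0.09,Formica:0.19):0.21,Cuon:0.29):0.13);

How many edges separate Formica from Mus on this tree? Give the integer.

7

The MRCA of Formica and Mus is the root of the tree.
From Formica up to that node: 3 branches. From Mus up to the same node: 4 branches. Total: 3 + 4 = 7.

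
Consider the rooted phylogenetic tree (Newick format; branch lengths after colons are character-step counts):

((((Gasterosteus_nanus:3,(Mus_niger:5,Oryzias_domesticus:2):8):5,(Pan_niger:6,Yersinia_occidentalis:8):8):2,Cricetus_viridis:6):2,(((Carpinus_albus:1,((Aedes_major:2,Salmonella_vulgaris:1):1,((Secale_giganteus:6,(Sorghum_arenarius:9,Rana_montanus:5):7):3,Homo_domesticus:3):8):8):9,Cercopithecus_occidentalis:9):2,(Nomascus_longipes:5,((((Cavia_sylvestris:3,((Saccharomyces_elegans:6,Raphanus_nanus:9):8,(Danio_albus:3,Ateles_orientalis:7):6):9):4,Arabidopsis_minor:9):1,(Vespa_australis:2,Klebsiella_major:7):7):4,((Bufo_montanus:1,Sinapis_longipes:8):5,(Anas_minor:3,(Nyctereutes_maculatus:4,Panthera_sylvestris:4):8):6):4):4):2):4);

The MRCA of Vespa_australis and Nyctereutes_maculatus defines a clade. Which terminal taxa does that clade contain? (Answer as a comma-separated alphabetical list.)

Tracing Vespa_australis: it sits inside (Vespa_australis,Klebsiella_major).
Tracing Nyctereutes_maculatus: it sits inside (Nyctereutes_maculatus,Panthera_sylvestris).
The smallest clade enclosing both is ((((Cavia_sylvestris,((Saccharomyces_elegans,Raphanus_nanus),(Danio_albus,Ateles_orientalis))),Arabidopsis_minor),(Vespa_australis,Klebsiella_major)),((Bufo_montanus,Sinapis_longipes),(Anas_minor,(Nyctereutes_maculatus,Panthera_sylvestris)))); the answer is its 13 terminal taxa in alphabetical order.

Anas_minor, Arabidopsis_minor, Ateles_orientalis, Bufo_montanus, Cavia_sylvestris, Danio_albus, Klebsiella_major, Nyctereutes_maculatus, Panthera_sylvestris, Raphanus_nanus, Saccharomyces_elegans, Sinapis_longipes, Vespa_australis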